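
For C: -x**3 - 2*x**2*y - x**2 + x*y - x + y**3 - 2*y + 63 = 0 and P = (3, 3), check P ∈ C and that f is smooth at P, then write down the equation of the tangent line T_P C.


Tangent line at P: -67*x + 10*y + 171 = 0.

Step 1: f(3, 3) = 0, so P lies on C.
Step 2: partial derivatives
  f_x(x, y) = -3*x**2 - 4*x*y - 2*x + y - 1, f_y(x, y) = -2*x**2 + x + 3*y**2 - 2.
  f_x(P) = -67, f_y(P) = 10 (gradient nonzero, so P is smooth).
Step 3: tangent line at P: -67·(x − 3) + 10·(y − 3) = 0.
Expanding: -67*x + 10*y + 171 = 0.


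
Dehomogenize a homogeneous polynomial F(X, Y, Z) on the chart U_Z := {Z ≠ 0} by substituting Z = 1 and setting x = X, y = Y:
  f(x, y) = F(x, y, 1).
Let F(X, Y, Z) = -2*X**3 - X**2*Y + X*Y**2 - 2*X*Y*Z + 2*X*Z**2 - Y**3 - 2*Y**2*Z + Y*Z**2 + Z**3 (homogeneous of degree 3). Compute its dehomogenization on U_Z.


f(x, y) = -2*x**3 - x**2*y + x*y**2 - 2*x*y + 2*x - y**3 - 2*y**2 + y + 1

On U_Z we set Z = 1. Each monomial c·X^i·Y^j·Z^k in F becomes c·x^i·y^j·1^k = c·x^i·y^j.
Substituting Z = 1: F(X, Y, 1) = -2*x**3 - x**2*y + x*y**2 - 2*x*y + 2*x - y**3 - 2*y**2 + y + 1.
Note: deg(f) ≤ deg(F) = 3; strict inequality happens when F is divisible by Z (lost terms).


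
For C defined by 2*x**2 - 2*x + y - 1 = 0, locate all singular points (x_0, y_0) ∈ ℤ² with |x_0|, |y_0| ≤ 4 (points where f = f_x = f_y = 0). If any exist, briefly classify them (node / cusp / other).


No singular points in the scanned grid; C is smooth there.

Compute partial derivatives:
  f_x = 4*x - 2.
  f_y = 1.
f_y = 1 is a nonzero constant, so f_y never vanishes: no point (x, y) can satisfy f = f_x = f_y = 0. In particular no (x, y) ∈ {−4, ..., 4}² is singular; the curve is smooth.


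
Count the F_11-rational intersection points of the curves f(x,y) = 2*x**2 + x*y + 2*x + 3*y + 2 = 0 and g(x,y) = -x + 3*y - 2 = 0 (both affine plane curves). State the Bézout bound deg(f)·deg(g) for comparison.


Common zeros: {(5, 6), (6, 10)}; count = 2; Bézout bound = 2.

deg(f) = 2, deg(g) = 1, so Bézout bound = 2.
Scan x ∈ F_11. For each x, list the y ∈ F_11 with f(x, y) ≡ 0 and those with g(x, y) ≡ 0 (mod 11); the common zeros in that column are the intersection.
  x = 0: f ≡ 0 at y ∈ {3}; g ≡ 0 at y ∈ {8}; common: ∅.
  x = 1: f ≡ 0 at y ∈ {4}; g ≡ 0 at y ∈ {1}; common: ∅.
  x = 2: f ≡ 0 at y ∈ {6}; g ≡ 0 at y ∈ {5}; common: ∅.
  x = 3: f ≡ 0 at y ∈ {3}; g ≡ 0 at y ∈ {9}; common: ∅.
  x = 4: f ≡ 0 at y ∈ {5}; g ≡ 0 at y ∈ {2}; common: ∅.
  x = 5: f ≡ 0 at y ∈ {6}; g ≡ 0 at y ∈ {6}; common: {6}.
  x = 6: f ≡ 0 at y ∈ {10}; g ≡ 0 at y ∈ {10}; common: {10}.
  x = 7: f ≡ 0 at y ∈ {4}; g ≡ 0 at y ∈ {3}; common: ∅.
  x = 8: f ≡ 0 at y ∈ ∅; g ≡ 0 at y ∈ {7}; common: ∅.
  x = 9: f ≡ 0 at y ∈ {5}; g ≡ 0 at y ∈ {0}; common: ∅.
  x = 10: f ≡ 0 at y ∈ {10}; g ≡ 0 at y ∈ {4}; common: ∅.
Collecting: common zeros = {(5, 6), (6, 10)}, so the count is 2.
Comparison with the Bézout bound: 2 ≤ 2 = deg(f)·deg(g), as expected for curves with no common component (the bound is attained).


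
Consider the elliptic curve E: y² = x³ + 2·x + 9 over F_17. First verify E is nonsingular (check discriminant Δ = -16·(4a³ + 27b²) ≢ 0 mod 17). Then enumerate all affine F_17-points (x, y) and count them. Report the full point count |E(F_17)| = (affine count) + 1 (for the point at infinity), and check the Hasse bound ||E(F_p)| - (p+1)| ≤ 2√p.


Affine points = {(0, 3), (0, 14), (2, 2), (2, 15), (3, 5), (3, 12), (4, 8), (4, 9), (5, 5), (5, 12), (6, 4), (6, 13), (7, 3), (7, 14), (9, 5), (9, 12), (10, 3), (10, 14), (11, 6), (11, 11)}; affine count = 20; |E(F_17)| = 21.

Discriminant check: Δ ∝ 4a³ + 27b² = 4·2³ + 27·9² = 4·8 + 27·81 ≡ 9 (mod 17). Nonzero ⇒ E is nonsingular.
For each x ∈ F_17, compute rhs = x³ + 2·x + 9 mod 17, then count y ∈ F_17 with y² ≡ rhs.
  x = 0: rhs = 9, matching y values: 3, 14 (2 points).
  x = 1: rhs = 12, matching y values: none (0 points).
  x = 2: rhs = 4, matching y values: 2, 15 (2 points).
  x = 3: rhs = 8, matching y values: 5, 12 (2 points).
  x = 4: rhs = 13, matching y values: 8, 9 (2 points).
  x = 5: rhs = 8, matching y values: 5, 12 (2 points).
  x = 6: rhs = 16, matching y values: 4, 13 (2 points).
  x = 7: rhs = 9, matching y values: 3, 14 (2 points).
  x = 8: rhs = 10, matching y values: none (0 points).
  x = 9: rhs = 8, matching y values: 5, 12 (2 points).
  x = 10: rhs = 9, matching y values: 3, 14 (2 points).
  x = 11: rhs = 2, matching y values: 6, 11 (2 points).
  x = 12: rhs = 10, matching y values: none (0 points).
  x = 13: rhs = 5, matching y values: none (0 points).
  x = 14: rhs = 10, matching y values: none (0 points).
  x = 15: rhs = 14, matching y values: none (0 points).
  x = 16: rhs = 6, matching y values: none (0 points).
Total affine count: 20.
Full point count |E(F_17)| = 20 + 1 = 21.
Hasse bound: |21 − (17+1)| = |3| = 3 ≤ 2√17 ≈ 8.2462 ✓.


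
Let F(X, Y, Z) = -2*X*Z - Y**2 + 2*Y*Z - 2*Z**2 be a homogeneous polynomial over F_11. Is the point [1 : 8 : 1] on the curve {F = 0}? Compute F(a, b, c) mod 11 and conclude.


F(1,8,1) ≡ 3 (mod 11); P is NOT on the curve.

Evaluate F(1, 8, 1) term-by-term (mod 11).
  -2*X*Z ↦ -2·1·1·1 = -2
  -Y**2 ↦ -1·1·64·1 = -64
  2*Y*Z ↦ 2·1·8·1 = 16
  -2*Z**2 ↦ -2·1·1·1 = -2
Sum: F(1, 8, 1) = (-2) + (-64) + (16) + (-2) = -52.
Reducing mod 11: -52 ≡ 3 (mod 11).
Since F(a, b, c) ≡ 3 ≠ 0 (mod 11), P does NOT lie on the curve.


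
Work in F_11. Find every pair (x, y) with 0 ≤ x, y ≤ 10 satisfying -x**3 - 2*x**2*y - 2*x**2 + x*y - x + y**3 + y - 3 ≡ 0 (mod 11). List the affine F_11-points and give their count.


Affine F_11-points: {(0, 8), (1, 6), (2, 6), (2, 8), (3, 3), (4, 10), (5, 6), (6, 0), (7, 0), (9, 2)}; count = 10.

For each of the 121 pairs (x, y) ∈ F_11², evaluate f(x, y) mod 11. Record the zeros.
  x = 0: [0↦8, 1↦10, 2↦7, 3↦5, 4↦10, 5↦6, 6↦10, 7↦6, 8↦0, 9↦9, 10↦6]  zeros at y ∈ {8}
  x = 1: [0↦4, 1↦5, 2↦1, 3↦9, 4↦2, 5↦8, 6↦0, 7↦6, 8↦10, 9↦7, 10↦3]  zeros at y ∈ {6}
  x = 2: [0↦1, 1↦8, 2↦10, 3↦2, 4↦1, 5↦2, 6↦0, 7↦1, 8↦0, 9↦3, 10↦5]  zeros at y ∈ {6, 8}
  x = 3: [0↦4, 1↦2, 2↦6, 3↦0, 4↦1, 5↦4, 6↦4, 7↦7, 8↦8, 9↦2, 10↦6]  zeros at y ∈ {3}
  x = 4: [0↦7, 1↦3, 2↦5, 3↦8, 4↦7, 5↦8, 6↦6, 7↦7, 8↦6, 9↦9, 10↦0]  zeros at y ∈ {10}
  x = 5: [0↦4, 1↦5, 2↦1, 3↦9, 4↦2, 5↦8, 6↦0, 7↦6, 8↦10, 9↦7, 10↦3]  zeros at y ∈ {6}
  x = 6: [0↦0, 1↦2, 2↦10, 3↦8, 4↦2, 5↦9, 6↦2, 7↦9, 8↦3, 9↦1, 10↦9]  zeros at y ∈ {0}
  x = 7: [0↦0, 1↦10, 2↦4, 3↦10, 4↦1, 5↦5, 6↦6, 7↦10, 8↦1, 9↦7, 10↦1]  zeros at y ∈ {0}
  x = 8: [0↦9, 1↦1, 2↦10, 3↦9, 4↦4, 5↦1, 6↦6, 7↦3, 8↦9, 9↦8, 10↦6]  zeros at y ∈ ∅
  x = 9: [0↦10, 1↦2, 2↦0, 3↦10, 4↦5, 5↦2, 6↦7, 7↦4, 8↦10, 9↦9, 10↦7]  zeros at y ∈ {2}
  x = 10: [0↦8, 1↦7, 2↦1, 3↦7, 4↦9, 5↦2, 6↦3, 7↦7, 8↦9, 9↦4, 10↦9]  zeros at y ∈ ∅
Collecting zeros: affine points = {(0, 8), (1, 6), (2, 6), (2, 8), (3, 3), (4, 10), (5, 6), (6, 0), (7, 0), (9, 2)}.
Total count |C(F_11)_aff| = 10.


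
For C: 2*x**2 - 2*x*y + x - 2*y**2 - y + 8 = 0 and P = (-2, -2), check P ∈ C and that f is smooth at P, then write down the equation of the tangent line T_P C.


Tangent line at P: -3*x + 11*y + 16 = 0.

Step 1: f(-2, -2) = 0, so P lies on C.
Step 2: partial derivatives
  f_x(x, y) = 4*x - 2*y + 1, f_y(x, y) = -2*x - 4*y - 1.
  f_x(P) = -3, f_y(P) = 11 (gradient nonzero, so P is smooth).
Step 3: tangent line at P: -3·(x − -2) + 11·(y − -2) = 0.
Expanding: -3*x + 11*y + 16 = 0.


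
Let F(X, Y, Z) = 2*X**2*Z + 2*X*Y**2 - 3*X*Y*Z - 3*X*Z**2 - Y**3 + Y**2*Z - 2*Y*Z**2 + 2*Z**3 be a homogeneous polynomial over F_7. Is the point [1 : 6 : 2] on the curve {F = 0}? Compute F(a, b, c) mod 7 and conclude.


F(1,6,2) ≡ 6 (mod 7); P is NOT on the curve.

Evaluate F(1, 6, 2) term-by-term (mod 7).
  2*X**2*Z ↦ 2·1·1·2 = 4
  2*X*Y**2 ↦ 2·1·36·1 = 72
  -3*X*Y*Z ↦ -3·1·6·2 = -36
  -3*X*Z**2 ↦ -3·1·1·4 = -12
  -Y**3 ↦ -1·1·216·1 = -216
  Y**2*Z ↦ 1·1·36·2 = 72
  -2*Y*Z**2 ↦ -2·1·6·4 = -48
  2*Z**3 ↦ 2·1·1·8 = 16
Sum: F(1, 6, 2) = (4) + (72) + (-36) + (-12) + (-216) + (72) + (-48) + (16) = -148.
Reducing mod 7: -148 ≡ 6 (mod 7).
Since F(a, b, c) ≡ 6 ≠ 0 (mod 7), P does NOT lie on the curve.


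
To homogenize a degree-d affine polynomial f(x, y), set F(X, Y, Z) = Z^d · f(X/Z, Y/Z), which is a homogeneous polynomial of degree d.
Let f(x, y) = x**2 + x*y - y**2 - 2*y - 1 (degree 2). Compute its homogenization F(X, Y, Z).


F(X, Y, Z) = X**2 + X*Y - Y**2 - 2*Y*Z - Z**2

deg(f) = 2.
Substitute x = X/Z, y = Y/Z into f, then multiply by Z^2.
  monomial 1·x^2·y^0 ↦ 1·X^2·Y^0·Z^0.
  monomial 1·x^1·y^1 ↦ 1·X^1·Y^1·Z^0.
  monomial -1·x^0·y^2 ↦ -1·X^0·Y^2·Z^0.
  monomial -2·x^0·y^1 ↦ -2·X^0·Y^1·Z^1.
  monomial -1·x^0·y^0 ↦ -1·X^0·Y^0·Z^2.
Collecting: F(X, Y, Z) = X**2 + X*Y - Y**2 - 2*Y*Z - Z**2.


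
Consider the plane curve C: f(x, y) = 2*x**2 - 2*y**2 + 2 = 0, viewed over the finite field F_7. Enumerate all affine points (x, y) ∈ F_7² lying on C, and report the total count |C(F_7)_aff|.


Affine F_7-points: {(0, 1), (0, 6), (1, 3), (1, 4), (6, 3), (6, 4)}; count = 6.

For each of the 49 pairs (x, y) ∈ F_7², evaluate f(x, y) mod 7. Record the zeros.
  x = 0: [0↦2, 1↦0, 2↦1, 3↦5, 4↦5, 5↦1, 6↦0]  zeros at y ∈ {1, 6}
  x = 1: [0↦4, 1↦2, 2↦3, 3↦0, 4↦0, 5↦3, 6↦2]  zeros at y ∈ {3, 4}
  x = 2: [0↦3, 1↦1, 2↦2, 3↦6, 4↦6, 5↦2, 6↦1]  zeros at y ∈ ∅
  x = 3: [0↦6, 1↦4, 2↦5, 3↦2, 4↦2, 5↦5, 6↦4]  zeros at y ∈ ∅
  x = 4: [0↦6, 1↦4, 2↦5, 3↦2, 4↦2, 5↦5, 6↦4]  zeros at y ∈ ∅
  x = 5: [0↦3, 1↦1, 2↦2, 3↦6, 4↦6, 5↦2, 6↦1]  zeros at y ∈ ∅
  x = 6: [0↦4, 1↦2, 2↦3, 3↦0, 4↦0, 5↦3, 6↦2]  zeros at y ∈ {3, 4}
Collecting zeros: affine points = {(0, 1), (0, 6), (1, 3), (1, 4), (6, 3), (6, 4)}.
Total count |C(F_7)_aff| = 6.


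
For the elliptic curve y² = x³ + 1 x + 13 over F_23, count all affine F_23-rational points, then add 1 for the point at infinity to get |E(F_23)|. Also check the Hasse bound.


Affine points = {(0, 6), (0, 17), (2, 0), (4, 9), (4, 14), (7, 8), (7, 15), (8, 2), (8, 21), (16, 10), (16, 13), (20, 11), (20, 12), (21, 7), (21, 16)}; affine count = 15; |E(F_23)| = 16.

Discriminant check: Δ ∝ 4a³ + 27b² = 4·1³ + 27·13² = 4·1 + 27·169 ≡ 13 (mod 23). Nonzero ⇒ E is nonsingular.
For each x ∈ F_23, compute rhs = x³ + 1·x + 13 mod 23, then count y ∈ F_23 with y² ≡ rhs.
  x = 0: rhs = 13, matching y values: 6, 17 (2 points).
  x = 1: rhs = 15, matching y values: none (0 points).
  x = 2: rhs = 0, matching y values: 0 (1 points).
  x = 3: rhs = 20, matching y values: none (0 points).
  x = 4: rhs = 12, matching y values: 9, 14 (2 points).
  x = 5: rhs = 5, matching y values: none (0 points).
  x = 6: rhs = 5, matching y values: none (0 points).
  x = 7: rhs = 18, matching y values: 8, 15 (2 points).
  x = 8: rhs = 4, matching y values: 2, 21 (2 points).
  x = 9: rhs = 15, matching y values: none (0 points).
  x = 10: rhs = 11, matching y values: none (0 points).
  x = 11: rhs = 21, matching y values: none (0 points).
  x = 12: rhs = 5, matching y values: none (0 points).
  x = 13: rhs = 15, matching y values: none (0 points).
  x = 14: rhs = 11, matching y values: none (0 points).
  x = 15: rhs = 22, matching y values: none (0 points).
  x = 16: rhs = 8, matching y values: 10, 13 (2 points).
  x = 17: rhs = 21, matching y values: none (0 points).
  x = 18: rhs = 21, matching y values: none (0 points).
  x = 19: rhs = 14, matching y values: none (0 points).
  x = 20: rhs = 6, matching y values: 11, 12 (2 points).
  x = 21: rhs = 3, matching y values: 7, 16 (2 points).
  x = 22: rhs = 11, matching y values: none (0 points).
Total affine count: 15.
Full point count |E(F_23)| = 15 + 1 = 16.
Hasse bound: |16 − (23+1)| = |-8| = 8 ≤ 2√23 ≈ 9.5917 ✓.


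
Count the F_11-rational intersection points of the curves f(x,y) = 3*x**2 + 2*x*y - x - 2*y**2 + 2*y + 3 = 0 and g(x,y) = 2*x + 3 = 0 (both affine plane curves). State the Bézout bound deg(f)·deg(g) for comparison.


Common zeros: {(4, 1), (4, 4)}; count = 2; Bézout bound = 2.

deg(f) = 2, deg(g) = 1, so Bézout bound = 2.
Scan x ∈ F_11. For each x, list the y ∈ F_11 with f(x, y) ≡ 0 and those with g(x, y) ≡ 0 (mod 11); the common zeros in that column are the intersection.
  x = 0: f ≡ 0 at y ∈ ∅; g ≡ 0 at y ∈ ∅; common: ∅.
  x = 1: f ≡ 0 at y ∈ {4, 9}; g ≡ 0 at y ∈ ∅; common: ∅.
  x = 2: f ≡ 0 at y ∈ ∅; g ≡ 0 at y ∈ ∅; common: ∅.
  x = 3: f ≡ 0 at y ∈ {1, 3}; g ≡ 0 at y ∈ ∅; common: ∅.
  x = 4: f ≡ 0 at y ∈ {1, 4}; g ≡ 0 at y ∈ {0, 1, 2, 3, 4, 5, 6, 7, 8, 9, 10}; common: {1, 4}.
  x = 5: f ≡ 0 at y ∈ ∅; g ≡ 0 at y ∈ ∅; common: ∅.
  x = 6: f ≡ 0 at y ∈ ∅; g ≡ 0 at y ∈ ∅; common: ∅.
  x = 7: f ≡ 0 at y ∈ {0, 8}; g ≡ 0 at y ∈ ∅; common: ∅.
  x = 8: f ≡ 0 at y ∈ {0, 9}; g ≡ 0 at y ∈ ∅; common: ∅.
  x = 9: f ≡ 0 at y ∈ ∅; g ≡ 0 at y ∈ ∅; common: ∅.
  x = 10: f ≡ 0 at y ∈ {3, 8}; g ≡ 0 at y ∈ ∅; common: ∅.
Collecting: common zeros = {(4, 1), (4, 4)}, so the count is 2.
Comparison with the Bézout bound: 2 ≤ 2 = deg(f)·deg(g), as expected for curves with no common component (the bound is attained).


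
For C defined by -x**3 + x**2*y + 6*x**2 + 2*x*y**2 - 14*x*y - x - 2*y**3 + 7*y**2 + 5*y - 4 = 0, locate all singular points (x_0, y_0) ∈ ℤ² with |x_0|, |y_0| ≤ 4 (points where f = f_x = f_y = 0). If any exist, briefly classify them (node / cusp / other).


Singular points: {(3, 2)}; classification: node.

Compute partial derivatives:
  f_x = -3*x**2 + 2*x*y + 12*x + 2*y**2 - 14*y - 1.
  f_y = x**2 + 4*x*y - 14*x - 6*y**2 + 14*y + 5.
Scan x_0 ∈ {−4, ..., 4}. For each x_0, f_y(x_0, y) is a polynomial in y; find its integer roots y ∈ {−4, ..., 4}, then test f_x and f at those candidates.
  x = -4: f_y(-4, y) = -6*y**2 - 2*y + 77; no integer root y with |y| ≤ 4.
  x = -3: f_y(-3, y) = -6*y**2 + 2*y + 56; no integer root y with |y| ≤ 4.
  x = -2: f_y(-2, y) = -6*y**2 + 6*y + 37; no integer root y with |y| ≤ 4.
  x = -1: f_y(-1, y) = -6*y**2 + 10*y + 20; no integer root y with |y| ≤ 4.
  x = 0: f_y(0, y) = -6*y**2 + 14*y + 5; no integer root y with |y| ≤ 4.
  x = 1: f_y(1, y) = -6*y**2 + 18*y - 8; no integer root y with |y| ≤ 4.
  x = 2: f_y(2, y) = -6*y**2 + 22*y - 19; no integer root y with |y| ≤ 4.
  x = 3: f_y(3, y) = -6*y**2 + 26*y - 28; vanishes at y ∈ {2}. (3, 2): f_x = 0, f = 0 — SINGULAR.
  x = 4: f_y(4, y) = -6*y**2 + 30*y - 35; no integer root y with |y| ≤ 4.
Only singular point on the grid: (3, 2).
Classify: substitute x = 3 + u, y = 2 + v and expand: f = -u**3 + u**2*v - u**2 + 2*u*v**2 - 2*v**3 + v**2.
No constant or linear terms (consistent with a singular point). Quadratic part: -u**2 + v**2. Cubic part: -u**3 + u**2*v + 2*u*v**2 - 2*v**3.
The quadratic part v**2 - u**2 = (v − u)(v + u) splits into two distinct linear factors, so there are two distinct tangent lines y − 2 = ±(x − 3) — this is a node (ordinary double point).
Classification: node.


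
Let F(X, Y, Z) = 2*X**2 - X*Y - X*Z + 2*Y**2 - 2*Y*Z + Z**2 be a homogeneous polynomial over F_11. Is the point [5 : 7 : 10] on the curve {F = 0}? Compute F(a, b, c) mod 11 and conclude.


F(5,7,10) ≡ 1 (mod 11); P is NOT on the curve.

Evaluate F(5, 7, 10) term-by-term (mod 11).
  2*X**2 ↦ 2·25·1·1 = 50
  -X*Y ↦ -1·5·7·1 = -35
  -X*Z ↦ -1·5·1·10 = -50
  2*Y**2 ↦ 2·1·49·1 = 98
  -2*Y*Z ↦ -2·1·7·10 = -140
  Z**2 ↦ 1·1·1·100 = 100
Sum: F(5, 7, 10) = (50) + (-35) + (-50) + (98) + (-140) + (100) = 23.
Reducing mod 11: 23 ≡ 1 (mod 11).
Since F(a, b, c) ≡ 1 ≠ 0 (mod 11), P does NOT lie on the curve.


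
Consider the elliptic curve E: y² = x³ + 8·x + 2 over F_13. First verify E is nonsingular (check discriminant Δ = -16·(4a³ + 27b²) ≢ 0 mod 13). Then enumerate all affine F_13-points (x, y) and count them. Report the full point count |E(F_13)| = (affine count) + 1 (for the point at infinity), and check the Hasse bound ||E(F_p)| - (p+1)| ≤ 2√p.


Affine points = {(2, 0), (3, 1), (3, 12), (9, 6), (9, 7), (10, 4), (10, 9), (11, 2), (11, 11)}; affine count = 9; |E(F_13)| = 10.

Discriminant check: Δ ∝ 4a³ + 27b² = 4·8³ + 27·2² = 4·512 + 27·4 ≡ 11 (mod 13). Nonzero ⇒ E is nonsingular.
For each x ∈ F_13, compute rhs = x³ + 8·x + 2 mod 13, then count y ∈ F_13 with y² ≡ rhs.
  x = 0: rhs = 2, matching y values: none (0 points).
  x = 1: rhs = 11, matching y values: none (0 points).
  x = 2: rhs = 0, matching y values: 0 (1 points).
  x = 3: rhs = 1, matching y values: 1, 12 (2 points).
  x = 4: rhs = 7, matching y values: none (0 points).
  x = 5: rhs = 11, matching y values: none (0 points).
  x = 6: rhs = 6, matching y values: none (0 points).
  x = 7: rhs = 11, matching y values: none (0 points).
  x = 8: rhs = 6, matching y values: none (0 points).
  x = 9: rhs = 10, matching y values: 6, 7 (2 points).
  x = 10: rhs = 3, matching y values: 4, 9 (2 points).
  x = 11: rhs = 4, matching y values: 2, 11 (2 points).
  x = 12: rhs = 6, matching y values: none (0 points).
Total affine count: 9.
Full point count |E(F_13)| = 9 + 1 = 10.
Hasse bound: |10 − (13+1)| = |-4| = 4 ≤ 2√13 ≈ 7.2111 ✓.


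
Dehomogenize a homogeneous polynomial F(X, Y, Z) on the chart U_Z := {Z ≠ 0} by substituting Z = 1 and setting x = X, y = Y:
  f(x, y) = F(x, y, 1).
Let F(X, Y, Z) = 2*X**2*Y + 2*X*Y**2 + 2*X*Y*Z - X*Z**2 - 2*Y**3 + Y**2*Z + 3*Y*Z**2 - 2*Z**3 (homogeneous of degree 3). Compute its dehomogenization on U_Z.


f(x, y) = 2*x**2*y + 2*x*y**2 + 2*x*y - x - 2*y**3 + y**2 + 3*y - 2

On U_Z we set Z = 1. Each monomial c·X^i·Y^j·Z^k in F becomes c·x^i·y^j·1^k = c·x^i·y^j.
Substituting Z = 1: F(X, Y, 1) = 2*x**2*y + 2*x*y**2 + 2*x*y - x - 2*y**3 + y**2 + 3*y - 2.
Note: deg(f) ≤ deg(F) = 3; strict inequality happens when F is divisible by Z (lost terms).


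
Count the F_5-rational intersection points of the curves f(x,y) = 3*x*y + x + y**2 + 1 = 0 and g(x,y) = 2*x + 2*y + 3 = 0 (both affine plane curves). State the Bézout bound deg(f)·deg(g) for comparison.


Common zeros: {(3, 3)}; count = 1; Bézout bound = 2.

deg(f) = 2, deg(g) = 1, so Bézout bound = 2.
Scan x ∈ F_5. For each x, list the y ∈ F_5 with f(x, y) ≡ 0 and those with g(x, y) ≡ 0 (mod 5); the common zeros in that column are the intersection.
  x = 0: f ≡ 0 at y ∈ {2, 3}; g ≡ 0 at y ∈ {1}; common: ∅.
  x = 1: f ≡ 0 at y ∈ {3, 4}; g ≡ 0 at y ∈ {0}; common: ∅.
  x = 2: f ≡ 0 at y ∈ {1, 3}; g ≡ 0 at y ∈ {4}; common: ∅.
  x = 3: f ≡ 0 at y ∈ {3}; g ≡ 0 at y ∈ {3}; common: {3}.
  x = 4: f ≡ 0 at y ∈ {0, 3}; g ≡ 0 at y ∈ {2}; common: ∅.
Collecting: common zeros = {(3, 3)}, so the count is 1.
Comparison with the Bézout bound: 1 ≤ 2 = deg(f)·deg(g), as expected for curves with no common component (the affine F_5-count falls short of the bound because intersections may lie at infinity, over extension fields, or carry multiplicity).


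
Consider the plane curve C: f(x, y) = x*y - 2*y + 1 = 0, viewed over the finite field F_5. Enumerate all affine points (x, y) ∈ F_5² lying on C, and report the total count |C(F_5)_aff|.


Affine F_5-points: {(0, 3), (1, 1), (3, 4), (4, 2)}; count = 4.

For each of the 25 pairs (x, y) ∈ F_5², evaluate f(x, y) mod 5. Record the zeros.
  x = 0: [0↦1, 1↦4, 2↦2, 3↦0, 4↦3]  zeros at y ∈ {3}
  x = 1: [0↦1, 1↦0, 2↦4, 3↦3, 4↦2]  zeros at y ∈ {1}
  x = 2: [0↦1, 1↦1, 2↦1, 3↦1, 4↦1]  zeros at y ∈ ∅
  x = 3: [0↦1, 1↦2, 2↦3, 3↦4, 4↦0]  zeros at y ∈ {4}
  x = 4: [0↦1, 1↦3, 2↦0, 3↦2, 4↦4]  zeros at y ∈ {2}
Collecting zeros: affine points = {(0, 3), (1, 1), (3, 4), (4, 2)}.
Total count |C(F_5)_aff| = 4.


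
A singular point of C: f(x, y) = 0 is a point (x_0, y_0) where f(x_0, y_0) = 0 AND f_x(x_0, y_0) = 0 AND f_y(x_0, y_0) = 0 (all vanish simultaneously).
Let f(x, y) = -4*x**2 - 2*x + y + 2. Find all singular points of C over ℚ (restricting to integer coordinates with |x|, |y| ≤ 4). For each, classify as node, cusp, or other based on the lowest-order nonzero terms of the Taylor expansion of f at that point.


No singular points in the scanned grid; C is smooth there.

Compute partial derivatives:
  f_x = -8*x - 2.
  f_y = 1.
f_y = 1 is a nonzero constant, so f_y never vanishes: no point (x, y) can satisfy f = f_x = f_y = 0. In particular no (x, y) ∈ {−4, ..., 4}² is singular; the curve is smooth.


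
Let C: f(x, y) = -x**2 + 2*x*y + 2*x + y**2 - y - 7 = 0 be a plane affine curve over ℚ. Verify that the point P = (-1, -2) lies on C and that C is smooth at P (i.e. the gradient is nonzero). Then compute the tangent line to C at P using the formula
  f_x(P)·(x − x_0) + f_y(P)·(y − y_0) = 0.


Tangent line at P: -7*y - 14 = 0.

Step 1: f(-1, -2) = 0, so P lies on C.
Step 2: partial derivatives
  f_x(x, y) = -2*x + 2*y + 2, f_y(x, y) = 2*x + 2*y - 1.
  f_x(P) = 0, f_y(P) = -7 (gradient nonzero, so P is smooth).
Step 3: tangent line at P: 0·(x − -1) + -7·(y − -2) = 0.
Expanding: -7*y - 14 = 0.


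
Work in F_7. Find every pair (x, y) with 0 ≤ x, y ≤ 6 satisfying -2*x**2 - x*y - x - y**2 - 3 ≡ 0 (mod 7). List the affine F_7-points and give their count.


Affine F_7-points: {(0, 2), (0, 5), (2, 2), (2, 3), (3, 1), (3, 3), (4, 5)}; count = 7.

For each of the 49 pairs (x, y) ∈ F_7², evaluate f(x, y) mod 7. Record the zeros.
  x = 0: [0↦4, 1↦3, 2↦0, 3↦2, 4↦2, 5↦0, 6↦3]  zeros at y ∈ {2, 5}
  x = 1: [0↦1, 1↦6, 2↦2, 3↦3, 4↦2, 5↦6, 6↦1]  zeros at y ∈ ∅
  x = 2: [0↦1, 1↦5, 2↦0, 3↦0, 4↦5, 5↦1, 6↦2]  zeros at y ∈ {2, 3}
  x = 3: [0↦4, 1↦0, 2↦1, 3↦0, 4↦4, 5↦6, 6↦6]  zeros at y ∈ {1, 3}
  x = 4: [0↦3, 1↦5, 2↦5, 3↦3, 4↦6, 5↦0, 6↦6]  zeros at y ∈ {5}
  x = 5: [0↦5, 1↦6, 2↦5, 3↦2, 4↦4, 5↦4, 6↦2]  zeros at y ∈ ∅
  x = 6: [0↦3, 1↦3, 2↦1, 3↦4, 4↦5, 5↦4, 6↦1]  zeros at y ∈ ∅
Collecting zeros: affine points = {(0, 2), (0, 5), (2, 2), (2, 3), (3, 1), (3, 3), (4, 5)}.
Total count |C(F_7)_aff| = 7.


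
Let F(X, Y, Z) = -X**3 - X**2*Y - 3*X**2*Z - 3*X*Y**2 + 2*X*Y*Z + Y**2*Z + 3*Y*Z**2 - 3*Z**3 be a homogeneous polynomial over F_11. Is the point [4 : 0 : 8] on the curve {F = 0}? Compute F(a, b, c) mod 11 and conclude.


F(4,0,8) ≡ 7 (mod 11); P is NOT on the curve.

Evaluate F(4, 0, 8) term-by-term (mod 11).
  -X**3 ↦ -1·64·1·1 = -64
  -X**2*Y ↦ -1·16·0·1 = 0
  -3*X**2*Z ↦ -3·16·1·8 = -384
  -3*X*Y**2 ↦ -3·4·0·1 = 0
  2*X*Y*Z ↦ 2·4·0·8 = 0
  Y**2*Z ↦ 1·1·0·8 = 0
  3*Y*Z**2 ↦ 3·1·0·64 = 0
  -3*Z**3 ↦ -3·1·1·512 = -1536
Sum: F(4, 0, 8) = (-64) + (0) + (-384) + (0) + (0) + (0) + (0) + (-1536) = -1984.
Reducing mod 11: -1984 ≡ 7 (mod 11).
Since F(a, b, c) ≡ 7 ≠ 0 (mod 11), P does NOT lie on the curve.


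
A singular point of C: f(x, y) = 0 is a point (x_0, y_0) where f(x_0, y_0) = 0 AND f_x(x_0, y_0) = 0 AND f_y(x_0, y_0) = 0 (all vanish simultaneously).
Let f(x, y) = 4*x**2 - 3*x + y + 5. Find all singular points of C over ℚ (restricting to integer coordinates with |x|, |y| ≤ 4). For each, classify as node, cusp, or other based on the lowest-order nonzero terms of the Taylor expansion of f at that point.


No singular points in the scanned grid; C is smooth there.

Compute partial derivatives:
  f_x = 8*x - 3.
  f_y = 1.
f_y = 1 is a nonzero constant, so f_y never vanishes: no point (x, y) can satisfy f = f_x = f_y = 0. In particular no (x, y) ∈ {−4, ..., 4}² is singular; the curve is smooth.


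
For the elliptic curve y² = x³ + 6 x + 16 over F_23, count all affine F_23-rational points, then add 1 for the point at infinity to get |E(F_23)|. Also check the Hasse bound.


Affine points = {(0, 4), (0, 19), (1, 0), (2, 6), (2, 17), (4, 9), (4, 14), (8, 1), (8, 22), (10, 8), (10, 15), (15, 10), (15, 13), (22, 3), (22, 20)}; affine count = 15; |E(F_23)| = 16.

Discriminant check: Δ ∝ 4a³ + 27b² = 4·6³ + 27·16² = 4·216 + 27·256 ≡ 2 (mod 23). Nonzero ⇒ E is nonsingular.
For each x ∈ F_23, compute rhs = x³ + 6·x + 16 mod 23, then count y ∈ F_23 with y² ≡ rhs.
  x = 0: rhs = 16, matching y values: 4, 19 (2 points).
  x = 1: rhs = 0, matching y values: 0 (1 points).
  x = 2: rhs = 13, matching y values: 6, 17 (2 points).
  x = 3: rhs = 15, matching y values: none (0 points).
  x = 4: rhs = 12, matching y values: 9, 14 (2 points).
  x = 5: rhs = 10, matching y values: none (0 points).
  x = 6: rhs = 15, matching y values: none (0 points).
  x = 7: rhs = 10, matching y values: none (0 points).
  x = 8: rhs = 1, matching y values: 1, 22 (2 points).
  x = 9: rhs = 17, matching y values: none (0 points).
  x = 10: rhs = 18, matching y values: 8, 15 (2 points).
  x = 11: rhs = 10, matching y values: none (0 points).
  x = 12: rhs = 22, matching y values: none (0 points).
  x = 13: rhs = 14, matching y values: none (0 points).
  x = 14: rhs = 15, matching y values: none (0 points).
  x = 15: rhs = 8, matching y values: 10, 13 (2 points).
  x = 16: rhs = 22, matching y values: none (0 points).
  x = 17: rhs = 17, matching y values: none (0 points).
  x = 18: rhs = 22, matching y values: none (0 points).
  x = 19: rhs = 20, matching y values: none (0 points).
  x = 20: rhs = 17, matching y values: none (0 points).
  x = 21: rhs = 19, matching y values: none (0 points).
  x = 22: rhs = 9, matching y values: 3, 20 (2 points).
Total affine count: 15.
Full point count |E(F_23)| = 15 + 1 = 16.
Hasse bound: |16 − (23+1)| = |-8| = 8 ≤ 2√23 ≈ 9.5917 ✓.


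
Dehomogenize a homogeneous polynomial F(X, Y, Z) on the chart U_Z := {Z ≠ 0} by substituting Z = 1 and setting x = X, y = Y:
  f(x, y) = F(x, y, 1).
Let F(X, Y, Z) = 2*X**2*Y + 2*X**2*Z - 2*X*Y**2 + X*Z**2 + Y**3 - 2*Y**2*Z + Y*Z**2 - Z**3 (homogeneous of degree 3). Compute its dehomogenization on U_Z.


f(x, y) = 2*x**2*y + 2*x**2 - 2*x*y**2 + x + y**3 - 2*y**2 + y - 1

On U_Z we set Z = 1. Each monomial c·X^i·Y^j·Z^k in F becomes c·x^i·y^j·1^k = c·x^i·y^j.
Substituting Z = 1: F(X, Y, 1) = 2*x**2*y + 2*x**2 - 2*x*y**2 + x + y**3 - 2*y**2 + y - 1.
Note: deg(f) ≤ deg(F) = 3; strict inequality happens when F is divisible by Z (lost terms).


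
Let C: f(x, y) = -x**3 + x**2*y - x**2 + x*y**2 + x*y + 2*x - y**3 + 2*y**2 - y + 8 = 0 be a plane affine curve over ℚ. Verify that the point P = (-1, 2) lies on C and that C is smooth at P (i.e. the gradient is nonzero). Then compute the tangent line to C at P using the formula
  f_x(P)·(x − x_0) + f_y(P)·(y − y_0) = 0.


Tangent line at P: 3*x - 9*y + 21 = 0.

Step 1: f(-1, 2) = 0, so P lies on C.
Step 2: partial derivatives
  f_x(x, y) = -3*x**2 + 2*x*y - 2*x + y**2 + y + 2, f_y(x, y) = x**2 + 2*x*y + x - 3*y**2 + 4*y - 1.
  f_x(P) = 3, f_y(P) = -9 (gradient nonzero, so P is smooth).
Step 3: tangent line at P: 3·(x − -1) + -9·(y − 2) = 0.
Expanding: 3*x - 9*y + 21 = 0.


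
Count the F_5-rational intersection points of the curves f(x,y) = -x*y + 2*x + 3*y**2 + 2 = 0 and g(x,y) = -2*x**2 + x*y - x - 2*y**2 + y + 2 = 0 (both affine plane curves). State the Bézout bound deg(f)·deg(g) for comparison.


Common zeros: ∅; count = 0; Bézout bound = 4.

deg(f) = 2, deg(g) = 2, so Bézout bound = 4.
Scan x ∈ F_5. For each x, list the y ∈ F_5 with f(x, y) ≡ 0 and those with g(x, y) ≡ 0 (mod 5); the common zeros in that column are the intersection.
  x = 0: f ≡ 0 at y ∈ {1, 4}; g ≡ 0 at y ∈ ∅; common: ∅.
  x = 1: f ≡ 0 at y ∈ ∅; g ≡ 0 at y ∈ {2, 4}; common: ∅.
  x = 2: f ≡ 0 at y ∈ ∅; g ≡ 0 at y ∈ {2}; common: ∅.
  x = 3: f ≡ 0 at y ∈ ∅; g ≡ 0 at y ∈ {3, 4}; common: ∅.
  x = 4: f ≡ 0 at y ∈ {0, 3}; g ≡ 0 at y ∈ ∅; common: ∅.
Collecting: common zeros = ∅, so the count is 0.
Comparison with the Bézout bound: 0 ≤ 4 = deg(f)·deg(g), as expected for curves with no common component (the affine F_5-count falls short of the bound because intersections may lie at infinity, over extension fields, or carry multiplicity).


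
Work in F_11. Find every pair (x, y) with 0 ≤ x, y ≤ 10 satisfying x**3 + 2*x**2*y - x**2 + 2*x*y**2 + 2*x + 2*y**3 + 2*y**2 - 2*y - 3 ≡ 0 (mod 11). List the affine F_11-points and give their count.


Affine F_11-points: {(0, 8), (2, 4), (3, 4), (3, 10), (6, 1), (9, 9), (10, 4)}; count = 7.

For each of the 121 pairs (x, y) ∈ F_11², evaluate f(x, y) mod 11. Record the zeros.
  x = 0: [0↦8, 1↦10, 2↦6, 3↦8, 4↦6, 5↦1, 6↦5, 7↦8, 8↦0, 9↦4, 10↦10]  zeros at y ∈ {8}
  x = 1: [0↦10, 1↦5, 2↦9, 3↦1, 4↦4, 5↦8, 6↦3, 7↦1, 8↦3, 9↦10, 10↦1]  zeros at y ∈ ∅
  x = 2: [0↦5, 1↦8, 2↦2, 3↦10, 4↦0, 5↦6, 6↦7, 7↦4, 8↦9, 9↦1, 10↦3]  zeros at y ∈ {4}
  x = 3: [0↦10, 1↦3, 2↦2, 3↦8, 4↦0, 5↦1, 6↦1, 7↦1, 8↦2, 9↦5, 10↦0]  zeros at y ∈ {4, 10}
  x = 4: [0↦9, 1↦7, 2↦4, 3↦1, 4↦10, 5↦10, 6↦2, 7↦9, 8↦10, 9↦6, 10↦9]  zeros at y ∈ ∅
  x = 5: [0↦8, 1↦4, 2↦3, 3↦6, 4↦3, 5↦6, 6↦5, 7↦1, 8↦6, 9↦10, 10↦3]  zeros at y ∈ ∅
  x = 6: [0↦2, 1↦0, 2↦5, 3↦7, 4↦7, 5↦6, 6↦5, 7↦5, 8↦7, 9↦1, 10↦10]  zeros at y ∈ {1}
  x = 7: [0↦8, 1↦1, 2↦5, 3↦10, 4↦6, 5↦5, 6↦8, 7↦5, 8↦8, 9↦7, 10↦3]  zeros at y ∈ ∅
  x = 8: [0↦10, 1↦2, 2↦9, 3↦10, 4↦6, 5↦9, 6↦9, 7↦7, 8↦4, 9↦1, 10↦10]  zeros at y ∈ ∅
  x = 9: [0↦3, 1↦9, 2↦1, 3↦2, 4↦2, 5↦2, 6↦3, 7↦6, 8↦1, 9↦0, 10↦4]  zeros at y ∈ {9}
  x = 10: [0↦4, 1↦6, 2↦9, 3↦3, 4↦0, 5↦1, 6↦7, 7↦8, 8↦5, 9↦10, 10↦2]  zeros at y ∈ {4}
Collecting zeros: affine points = {(0, 8), (2, 4), (3, 4), (3, 10), (6, 1), (9, 9), (10, 4)}.
Total count |C(F_11)_aff| = 7.


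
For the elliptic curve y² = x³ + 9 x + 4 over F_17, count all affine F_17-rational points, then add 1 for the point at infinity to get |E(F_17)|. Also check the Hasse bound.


Affine points = {(0, 2), (0, 15), (2, 8), (2, 9), (4, 6), (4, 11), (5, 2), (5, 15), (6, 6), (6, 11), (7, 6), (7, 11), (9, 7), (9, 10), (12, 2), (12, 15), (14, 1), (14, 16)}; affine count = 18; |E(F_17)| = 19.

Discriminant check: Δ ∝ 4a³ + 27b² = 4·9³ + 27·4² = 4·729 + 27·16 ≡ 16 (mod 17). Nonzero ⇒ E is nonsingular.
For each x ∈ F_17, compute rhs = x³ + 9·x + 4 mod 17, then count y ∈ F_17 with y² ≡ rhs.
  x = 0: rhs = 4, matching y values: 2, 15 (2 points).
  x = 1: rhs = 14, matching y values: none (0 points).
  x = 2: rhs = 13, matching y values: 8, 9 (2 points).
  x = 3: rhs = 7, matching y values: none (0 points).
  x = 4: rhs = 2, matching y values: 6, 11 (2 points).
  x = 5: rhs = 4, matching y values: 2, 15 (2 points).
  x = 6: rhs = 2, matching y values: 6, 11 (2 points).
  x = 7: rhs = 2, matching y values: 6, 11 (2 points).
  x = 8: rhs = 10, matching y values: none (0 points).
  x = 9: rhs = 15, matching y values: 7, 10 (2 points).
  x = 10: rhs = 6, matching y values: none (0 points).
  x = 11: rhs = 6, matching y values: none (0 points).
  x = 12: rhs = 4, matching y values: 2, 15 (2 points).
  x = 13: rhs = 6, matching y values: none (0 points).
  x = 14: rhs = 1, matching y values: 1, 16 (2 points).
  x = 15: rhs = 12, matching y values: none (0 points).
  x = 16: rhs = 11, matching y values: none (0 points).
Total affine count: 18.
Full point count |E(F_17)| = 18 + 1 = 19.
Hasse bound: |19 − (17+1)| = |1| = 1 ≤ 2√17 ≈ 8.2462 ✓.


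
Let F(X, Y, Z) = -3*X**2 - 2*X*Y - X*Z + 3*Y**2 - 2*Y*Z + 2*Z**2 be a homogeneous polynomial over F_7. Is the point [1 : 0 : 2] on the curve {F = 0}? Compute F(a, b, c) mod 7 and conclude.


F(1,0,2) ≡ 3 (mod 7); P is NOT on the curve.

Evaluate F(1, 0, 2) term-by-term (mod 7).
  -3*X**2 ↦ -3·1·1·1 = -3
  -2*X*Y ↦ -2·1·0·1 = 0
  -X*Z ↦ -1·1·1·2 = -2
  3*Y**2 ↦ 3·1·0·1 = 0
  -2*Y*Z ↦ -2·1·0·2 = 0
  2*Z**2 ↦ 2·1·1·4 = 8
Sum: F(1, 0, 2) = (-3) + (0) + (-2) + (0) + (0) + (8) = 3.
Reducing mod 7: 3 ≡ 3 (mod 7).
Since F(a, b, c) ≡ 3 ≠ 0 (mod 7), P does NOT lie on the curve.


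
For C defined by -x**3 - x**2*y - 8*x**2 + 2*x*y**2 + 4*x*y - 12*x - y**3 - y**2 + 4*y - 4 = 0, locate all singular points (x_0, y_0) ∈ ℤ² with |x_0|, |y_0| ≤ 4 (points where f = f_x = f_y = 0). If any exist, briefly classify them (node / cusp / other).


Singular points: {(-2, -2)}; classification: cusp.

Compute partial derivatives:
  f_x = -3*x**2 - 2*x*y - 16*x + 2*y**2 + 4*y - 12.
  f_y = -x**2 + 4*x*y + 4*x - 3*y**2 - 2*y + 4.
Scan x_0 ∈ {−4, ..., 4}. For each x_0, f_y(x_0, y) is a polynomial in y; find its integer roots y ∈ {−4, ..., 4}, then test f_x and f at those candidates.
  x = -4: f_y(-4, y) = -3*y**2 - 18*y - 28; no integer root y with |y| ≤ 4.
  x = -3: f_y(-3, y) = -3*y**2 - 14*y - 17; no integer root y with |y| ≤ 4.
  x = -2: f_y(-2, y) = -3*y**2 - 10*y - 8; vanishes at y ∈ {-2}. (-2, -2): f_x = 0, f = 0 — SINGULAR.
  x = -1: f_y(-1, y) = -3*y**2 - 6*y - 1; no integer root y with |y| ≤ 4.
  x = 0: f_y(0, y) = -3*y**2 - 2*y + 4; no integer root y with |y| ≤ 4.
  x = 1: f_y(1, y) = -3*y**2 + 2*y + 7; no integer root y with |y| ≤ 4.
  x = 2: f_y(2, y) = -3*y**2 + 6*y + 8; no integer root y with |y| ≤ 4.
  x = 3: f_y(3, y) = -3*y**2 + 10*y + 7; no integer root y with |y| ≤ 4.
  x = 4: f_y(4, y) = -3*y**2 + 14*y + 4; no integer root y with |y| ≤ 4.
Only singular point on the grid: (-2, -2).
Classify: substitute x = -2 + u, y = -2 + v and expand: f = -u**3 - u**2*v + 2*u*v**2 - v**3 + v**2.
No constant or linear terms (consistent with a singular point). Quadratic part: v**2. Cubic part: -u**3 - u**2*v + 2*u*v**2 - v**3.
The quadratic part v**2 is a perfect square, so there is a single (double) tangent line v = 0, i.e. y = -2. Restricting the cubic part to that line (v = 0) leaves -u**3 ≠ 0, so f is not divisible by v and the branch is v² ≈ u**3 to lowest order — this is a cusp.
Classification: cusp.


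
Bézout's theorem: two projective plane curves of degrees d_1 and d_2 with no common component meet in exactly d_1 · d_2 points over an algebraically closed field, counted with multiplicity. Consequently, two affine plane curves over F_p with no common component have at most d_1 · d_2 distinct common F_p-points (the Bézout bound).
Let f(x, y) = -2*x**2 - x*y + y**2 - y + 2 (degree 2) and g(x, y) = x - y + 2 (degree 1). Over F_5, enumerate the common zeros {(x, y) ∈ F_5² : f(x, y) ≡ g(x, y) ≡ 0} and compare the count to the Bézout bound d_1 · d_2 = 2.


Common zeros: ∅; count = 0; Bézout bound = 2.

deg(f) = 2, deg(g) = 1, so Bézout bound = 2.
Scan x ∈ F_5. For each x, list the y ∈ F_5 with f(x, y) ≡ 0 and those with g(x, y) ≡ 0 (mod 5); the common zeros in that column are the intersection.
  x = 0: f ≡ 0 at y ∈ ∅; g ≡ 0 at y ∈ {2}; common: ∅.
  x = 1: f ≡ 0 at y ∈ {0, 2}; g ≡ 0 at y ∈ {3}; common: ∅.
  x = 2: f ≡ 0 at y ∈ ∅; g ≡ 0 at y ∈ {4}; common: ∅.
  x = 3: f ≡ 0 at y ∈ {2}; g ≡ 0 at y ∈ {0}; common: ∅.
  x = 4: f ≡ 0 at y ∈ {0}; g ≡ 0 at y ∈ {1}; common: ∅.
Collecting: common zeros = ∅, so the count is 0.
Comparison with the Bézout bound: 0 ≤ 2 = deg(f)·deg(g), as expected for curves with no common component (the affine F_5-count falls short of the bound because intersections may lie at infinity, over extension fields, or carry multiplicity).


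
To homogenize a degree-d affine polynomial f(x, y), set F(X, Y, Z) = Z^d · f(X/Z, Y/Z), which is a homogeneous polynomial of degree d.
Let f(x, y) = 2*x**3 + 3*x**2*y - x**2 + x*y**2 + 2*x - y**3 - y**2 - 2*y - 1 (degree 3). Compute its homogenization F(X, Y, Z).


F(X, Y, Z) = 2*X**3 + 3*X**2*Y - X**2*Z + X*Y**2 + 2*X*Z**2 - Y**3 - Y**2*Z - 2*Y*Z**2 - Z**3

deg(f) = 3.
Substitute x = X/Z, y = Y/Z into f, then multiply by Z^3.
  monomial 2·x^3·y^0 ↦ 2·X^3·Y^0·Z^0.
  monomial 3·x^2·y^1 ↦ 3·X^2·Y^1·Z^0.
  monomial -1·x^2·y^0 ↦ -1·X^2·Y^0·Z^1.
  monomial 1·x^1·y^2 ↦ 1·X^1·Y^2·Z^0.
  monomial 2·x^1·y^0 ↦ 2·X^1·Y^0·Z^2.
  monomial -1·x^0·y^3 ↦ -1·X^0·Y^3·Z^0.
  monomial -1·x^0·y^2 ↦ -1·X^0·Y^2·Z^1.
  monomial -2·x^0·y^1 ↦ -2·X^0·Y^1·Z^2.
  monomial -1·x^0·y^0 ↦ -1·X^0·Y^0·Z^3.
Collecting: F(X, Y, Z) = 2*X**3 + 3*X**2*Y - X**2*Z + X*Y**2 + 2*X*Z**2 - Y**3 - Y**2*Z - 2*Y*Z**2 - Z**3.


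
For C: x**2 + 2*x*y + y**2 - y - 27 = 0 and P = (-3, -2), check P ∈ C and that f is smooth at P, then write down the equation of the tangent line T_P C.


Tangent line at P: -10*x - 11*y - 52 = 0.

Step 1: f(-3, -2) = 0, so P lies on C.
Step 2: partial derivatives
  f_x(x, y) = 2*x + 2*y, f_y(x, y) = 2*x + 2*y - 1.
  f_x(P) = -10, f_y(P) = -11 (gradient nonzero, so P is smooth).
Step 3: tangent line at P: -10·(x − -3) + -11·(y − -2) = 0.
Expanding: -10*x - 11*y - 52 = 0.


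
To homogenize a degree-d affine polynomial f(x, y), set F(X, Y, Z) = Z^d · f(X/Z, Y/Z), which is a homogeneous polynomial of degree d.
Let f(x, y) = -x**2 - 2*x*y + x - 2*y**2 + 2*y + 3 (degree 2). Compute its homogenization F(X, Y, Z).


F(X, Y, Z) = -X**2 - 2*X*Y + X*Z - 2*Y**2 + 2*Y*Z + 3*Z**2

deg(f) = 2.
Substitute x = X/Z, y = Y/Z into f, then multiply by Z^2.
  monomial -1·x^2·y^0 ↦ -1·X^2·Y^0·Z^0.
  monomial -2·x^1·y^1 ↦ -2·X^1·Y^1·Z^0.
  monomial 1·x^1·y^0 ↦ 1·X^1·Y^0·Z^1.
  monomial -2·x^0·y^2 ↦ -2·X^0·Y^2·Z^0.
  monomial 2·x^0·y^1 ↦ 2·X^0·Y^1·Z^1.
  monomial 3·x^0·y^0 ↦ 3·X^0·Y^0·Z^2.
Collecting: F(X, Y, Z) = -X**2 - 2*X*Y + X*Z - 2*Y**2 + 2*Y*Z + 3*Z**2.


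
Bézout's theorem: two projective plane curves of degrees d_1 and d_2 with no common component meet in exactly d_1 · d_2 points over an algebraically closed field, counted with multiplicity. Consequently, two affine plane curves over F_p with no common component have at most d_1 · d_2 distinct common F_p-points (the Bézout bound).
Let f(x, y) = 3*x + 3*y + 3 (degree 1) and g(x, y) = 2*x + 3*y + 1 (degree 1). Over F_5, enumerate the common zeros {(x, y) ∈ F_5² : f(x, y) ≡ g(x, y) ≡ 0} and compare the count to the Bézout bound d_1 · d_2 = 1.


Common zeros: {(3, 1)}; count = 1; Bézout bound = 1.

deg(f) = 1, deg(g) = 1, so Bézout bound = 1.
Scan x ∈ F_5. For each x, list the y ∈ F_5 with f(x, y) ≡ 0 and those with g(x, y) ≡ 0 (mod 5); the common zeros in that column are the intersection.
  x = 0: f ≡ 0 at y ∈ {4}; g ≡ 0 at y ∈ {3}; common: ∅.
  x = 1: f ≡ 0 at y ∈ {3}; g ≡ 0 at y ∈ {4}; common: ∅.
  x = 2: f ≡ 0 at y ∈ {2}; g ≡ 0 at y ∈ {0}; common: ∅.
  x = 3: f ≡ 0 at y ∈ {1}; g ≡ 0 at y ∈ {1}; common: {1}.
  x = 4: f ≡ 0 at y ∈ {0}; g ≡ 0 at y ∈ {2}; common: ∅.
Collecting: common zeros = {(3, 1)}, so the count is 1.
Comparison with the Bézout bound: 1 ≤ 1 = deg(f)·deg(g), as expected for curves with no common component (the bound is attained).


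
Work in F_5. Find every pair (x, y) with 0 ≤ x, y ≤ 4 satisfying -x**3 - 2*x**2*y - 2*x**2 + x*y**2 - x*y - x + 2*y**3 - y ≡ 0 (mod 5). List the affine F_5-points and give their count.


Affine F_5-points: {(0, 0), (1, 1), (2, 1), (3, 1), (3, 4), (4, 0)}; count = 6.

For each of the 25 pairs (x, y) ∈ F_5², evaluate f(x, y) mod 5. Record the zeros.
  x = 0: [0↦0, 1↦1, 2↦4, 3↦1, 4↦4]  zeros at y ∈ {0}
  x = 1: [0↦1, 1↦0, 2↦3, 3↦2, 4↦4]  zeros at y ∈ {1}
  x = 2: [0↦2, 1↦0, 2↦4, 3↦1, 4↦3]  zeros at y ∈ {1}
  x = 3: [0↦2, 1↦0, 2↦1, 3↦2, 4↦0]  zeros at y ∈ {1, 4}
  x = 4: [0↦0, 1↦4, 2↦3, 3↦4, 4↦4]  zeros at y ∈ {0}
Collecting zeros: affine points = {(0, 0), (1, 1), (2, 1), (3, 1), (3, 4), (4, 0)}.
Total count |C(F_5)_aff| = 6.


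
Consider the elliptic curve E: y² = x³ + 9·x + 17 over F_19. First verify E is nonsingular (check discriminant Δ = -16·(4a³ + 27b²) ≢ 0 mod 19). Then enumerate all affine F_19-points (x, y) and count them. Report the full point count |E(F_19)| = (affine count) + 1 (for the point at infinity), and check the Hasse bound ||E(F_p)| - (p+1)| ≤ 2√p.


Affine points = {(0, 6), (0, 13), (2, 9), (2, 10), (5, 4), (5, 15), (7, 9), (7, 10), (10, 9), (10, 10), (16, 1), (16, 18), (18, 8), (18, 11)}; affine count = 14; |E(F_19)| = 15.

Discriminant check: Δ ∝ 4a³ + 27b² = 4·9³ + 27·17² = 4·729 + 27·289 ≡ 3 (mod 19). Nonzero ⇒ E is nonsingular.
For each x ∈ F_19, compute rhs = x³ + 9·x + 17 mod 19, then count y ∈ F_19 with y² ≡ rhs.
  x = 0: rhs = 17, matching y values: 6, 13 (2 points).
  x = 1: rhs = 8, matching y values: none (0 points).
  x = 2: rhs = 5, matching y values: 9, 10 (2 points).
  x = 3: rhs = 14, matching y values: none (0 points).
  x = 4: rhs = 3, matching y values: none (0 points).
  x = 5: rhs = 16, matching y values: 4, 15 (2 points).
  x = 6: rhs = 2, matching y values: none (0 points).
  x = 7: rhs = 5, matching y values: 9, 10 (2 points).
  x = 8: rhs = 12, matching y values: none (0 points).
  x = 9: rhs = 10, matching y values: none (0 points).
  x = 10: rhs = 5, matching y values: 9, 10 (2 points).
  x = 11: rhs = 3, matching y values: none (0 points).
  x = 12: rhs = 10, matching y values: none (0 points).
  x = 13: rhs = 13, matching y values: none (0 points).
  x = 14: rhs = 18, matching y values: none (0 points).
  x = 15: rhs = 12, matching y values: none (0 points).
  x = 16: rhs = 1, matching y values: 1, 18 (2 points).
  x = 17: rhs = 10, matching y values: none (0 points).
  x = 18: rhs = 7, matching y values: 8, 11 (2 points).
Total affine count: 14.
Full point count |E(F_19)| = 14 + 1 = 15.
Hasse bound: |15 − (19+1)| = |-5| = 5 ≤ 2√19 ≈ 8.7178 ✓.
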